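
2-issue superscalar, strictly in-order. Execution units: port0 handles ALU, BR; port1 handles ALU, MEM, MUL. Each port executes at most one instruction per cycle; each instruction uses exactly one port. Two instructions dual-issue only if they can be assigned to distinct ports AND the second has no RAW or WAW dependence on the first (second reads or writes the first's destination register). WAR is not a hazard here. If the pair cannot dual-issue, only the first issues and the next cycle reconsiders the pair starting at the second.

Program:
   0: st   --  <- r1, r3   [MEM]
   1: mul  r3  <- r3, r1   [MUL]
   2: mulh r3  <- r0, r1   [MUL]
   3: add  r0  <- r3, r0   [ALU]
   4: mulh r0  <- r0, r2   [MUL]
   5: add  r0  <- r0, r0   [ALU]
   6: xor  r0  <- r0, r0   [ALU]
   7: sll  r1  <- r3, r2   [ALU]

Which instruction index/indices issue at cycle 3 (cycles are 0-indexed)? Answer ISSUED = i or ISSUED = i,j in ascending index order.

t=0 i0:st ; no-port MEM/MUL
t=1 i1:mul ; no-port MUL/MUL
t=2 i2:mulh ; RAW r3
t=3 i3:add ; RAW+WAW r0
t=4 i4:mulh ; RAW+WAW r0
t=5 i5:add ; RAW+WAW r0
t=6 i6+i7:xor sll ; dual

ISSUED = 3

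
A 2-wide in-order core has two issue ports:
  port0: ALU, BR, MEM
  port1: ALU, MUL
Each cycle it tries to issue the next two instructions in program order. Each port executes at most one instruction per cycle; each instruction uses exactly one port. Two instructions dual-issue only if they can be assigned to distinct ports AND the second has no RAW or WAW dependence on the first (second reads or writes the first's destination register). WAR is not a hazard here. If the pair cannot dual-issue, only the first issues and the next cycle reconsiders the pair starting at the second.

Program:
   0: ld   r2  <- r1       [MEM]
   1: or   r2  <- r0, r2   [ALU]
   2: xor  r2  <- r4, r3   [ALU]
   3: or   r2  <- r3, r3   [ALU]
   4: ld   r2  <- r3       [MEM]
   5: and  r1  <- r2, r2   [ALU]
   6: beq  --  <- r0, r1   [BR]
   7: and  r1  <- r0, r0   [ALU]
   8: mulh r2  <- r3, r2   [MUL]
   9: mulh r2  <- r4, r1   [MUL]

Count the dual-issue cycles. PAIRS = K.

PAIRS = 1

  cy0 -> i0 (ld) RAW+WAW r2
  cy1 -> i1 (or) WAW r2
  cy2 -> i2 (xor) WAW r2
  cy3 -> i3 (or) WAW r2
  cy4 -> i4 (ld) RAW r2
  cy5 -> i5 (and) RAW r1
  cy6 -> i6,i7 (beq/and) dual
  cy7 -> i8 (mulh) no-port MUL/MUL
  cy8 -> i9 (mulh) tail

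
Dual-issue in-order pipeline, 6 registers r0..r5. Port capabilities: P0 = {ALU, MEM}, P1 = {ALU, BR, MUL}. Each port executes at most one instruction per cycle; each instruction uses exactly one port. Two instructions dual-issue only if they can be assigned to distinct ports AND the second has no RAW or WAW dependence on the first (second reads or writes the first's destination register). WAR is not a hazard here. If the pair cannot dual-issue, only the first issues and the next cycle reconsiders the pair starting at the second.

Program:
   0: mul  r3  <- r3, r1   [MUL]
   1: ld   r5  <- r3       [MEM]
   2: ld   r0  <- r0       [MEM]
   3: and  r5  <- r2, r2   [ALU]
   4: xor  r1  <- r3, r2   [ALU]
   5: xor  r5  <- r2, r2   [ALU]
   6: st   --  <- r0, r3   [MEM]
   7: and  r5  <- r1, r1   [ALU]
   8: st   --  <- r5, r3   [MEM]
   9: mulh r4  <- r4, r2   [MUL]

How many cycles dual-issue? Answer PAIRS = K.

[0] i0  mul.MUL  -- RAW r3
[1] i1  ld.MEM  -- no-port MEM/MEM
[2] i2&i3  ld.MEM/and.ALU  -- 2-wide
[3] i4&i5  xor.ALU/xor.ALU  -- 2-wide
[4] i6&i7  st.MEM/and.ALU  -- 2-wide
[5] i8&i9  st.MEM/mulh.MUL  -- 2-wide

PAIRS = 4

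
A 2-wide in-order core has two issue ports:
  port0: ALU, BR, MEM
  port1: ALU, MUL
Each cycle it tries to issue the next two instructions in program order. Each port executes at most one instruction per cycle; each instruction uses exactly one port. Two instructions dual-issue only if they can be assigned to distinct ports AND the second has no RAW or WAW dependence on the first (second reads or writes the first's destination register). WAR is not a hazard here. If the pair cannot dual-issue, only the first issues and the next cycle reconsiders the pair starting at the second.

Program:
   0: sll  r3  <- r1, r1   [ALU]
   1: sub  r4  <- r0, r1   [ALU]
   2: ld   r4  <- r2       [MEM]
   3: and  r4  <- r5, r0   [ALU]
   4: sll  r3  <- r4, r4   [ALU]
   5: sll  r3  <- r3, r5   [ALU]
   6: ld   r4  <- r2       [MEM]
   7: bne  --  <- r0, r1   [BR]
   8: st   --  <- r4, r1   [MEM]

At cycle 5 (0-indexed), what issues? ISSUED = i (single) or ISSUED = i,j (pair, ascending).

ISSUED = 7

t=0 i0&i1:sll.ALU/sub.ALU ; dual
t=1 i2:ld.MEM ; WAW r4
t=2 i3:and.ALU ; RAW r4
t=3 i4:sll.ALU ; RAW+WAW r3
t=4 i5&i6:sll.ALU/ld.MEM ; dual
t=5 i7:bne.BR ; no-port BR/MEM
t=6 i8:st.MEM ; tail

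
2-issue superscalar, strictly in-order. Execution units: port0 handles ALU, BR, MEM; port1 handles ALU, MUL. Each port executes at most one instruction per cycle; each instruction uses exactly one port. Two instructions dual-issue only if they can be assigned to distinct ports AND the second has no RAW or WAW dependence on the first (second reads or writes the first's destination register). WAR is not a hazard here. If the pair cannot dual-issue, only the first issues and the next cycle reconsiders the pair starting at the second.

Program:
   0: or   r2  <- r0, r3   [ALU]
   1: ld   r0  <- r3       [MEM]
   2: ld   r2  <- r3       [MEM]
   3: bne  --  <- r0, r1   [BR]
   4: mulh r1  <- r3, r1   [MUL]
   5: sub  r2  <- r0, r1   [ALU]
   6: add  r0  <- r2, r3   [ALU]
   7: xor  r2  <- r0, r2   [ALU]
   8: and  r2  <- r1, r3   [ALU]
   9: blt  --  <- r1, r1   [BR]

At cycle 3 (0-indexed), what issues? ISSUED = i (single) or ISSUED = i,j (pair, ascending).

c0: i0,i1 or/ld  dual
c1: i2 ld  no-port MEM/BR
c2: i3,i4 bne/mulh  dual
c3: i5 sub  RAW r2
c4: i6 add  RAW r0
c5: i7 xor  WAW r2
c6: i8,i9 and/blt  dual

ISSUED = 5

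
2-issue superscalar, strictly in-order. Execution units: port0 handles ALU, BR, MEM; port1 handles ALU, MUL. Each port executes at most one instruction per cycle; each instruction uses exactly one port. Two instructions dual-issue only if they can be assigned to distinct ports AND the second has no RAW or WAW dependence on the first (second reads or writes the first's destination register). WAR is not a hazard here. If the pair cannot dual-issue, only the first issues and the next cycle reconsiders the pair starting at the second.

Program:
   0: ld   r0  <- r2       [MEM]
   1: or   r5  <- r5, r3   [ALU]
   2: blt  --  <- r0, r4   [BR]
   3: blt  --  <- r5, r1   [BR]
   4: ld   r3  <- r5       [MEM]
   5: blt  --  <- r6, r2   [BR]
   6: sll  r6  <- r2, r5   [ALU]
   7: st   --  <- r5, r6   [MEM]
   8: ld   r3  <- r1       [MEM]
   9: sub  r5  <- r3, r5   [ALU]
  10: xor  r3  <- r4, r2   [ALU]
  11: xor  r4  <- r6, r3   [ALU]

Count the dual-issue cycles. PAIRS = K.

[0] i0&i1  ld or  -- pair
[1] i2  blt  -- no-port BR/BR
[2] i3  blt  -- no-port BR/MEM
[3] i4  ld  -- no-port MEM/BR
[4] i5&i6  blt sll  -- pair
[5] i7  st  -- no-port MEM/MEM
[6] i8  ld  -- RAW r3
[7] i9&i10  sub xor  -- pair
[8] i11  xor  -- tail

PAIRS = 3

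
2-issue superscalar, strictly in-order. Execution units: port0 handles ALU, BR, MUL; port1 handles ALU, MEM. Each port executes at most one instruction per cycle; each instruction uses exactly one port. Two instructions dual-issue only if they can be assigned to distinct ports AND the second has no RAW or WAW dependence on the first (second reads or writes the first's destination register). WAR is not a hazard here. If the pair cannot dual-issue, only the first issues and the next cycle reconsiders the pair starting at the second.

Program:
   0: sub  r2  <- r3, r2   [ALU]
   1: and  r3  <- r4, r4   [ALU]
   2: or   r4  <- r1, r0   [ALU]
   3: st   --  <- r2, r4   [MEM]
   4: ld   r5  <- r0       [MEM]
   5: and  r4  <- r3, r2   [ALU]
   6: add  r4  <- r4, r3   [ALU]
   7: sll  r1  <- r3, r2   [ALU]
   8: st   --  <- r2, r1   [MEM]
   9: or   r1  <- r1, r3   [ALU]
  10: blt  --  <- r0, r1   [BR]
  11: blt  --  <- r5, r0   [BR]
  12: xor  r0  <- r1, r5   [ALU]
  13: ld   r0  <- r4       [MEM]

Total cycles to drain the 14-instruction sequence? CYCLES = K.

CYCLES = 9

  cy0 -> i0&i1 (sub/and) dual
  cy1 -> i2 (or) RAW r4
  cy2 -> i3 (st) no-port MEM/MEM
  cy3 -> i4&i5 (ld/and) dual
  cy4 -> i6&i7 (add/sll) dual
  cy5 -> i8&i9 (st/or) dual
  cy6 -> i10 (blt) no-port BR/BR
  cy7 -> i11&i12 (blt/xor) dual
  cy8 -> i13 (ld) tail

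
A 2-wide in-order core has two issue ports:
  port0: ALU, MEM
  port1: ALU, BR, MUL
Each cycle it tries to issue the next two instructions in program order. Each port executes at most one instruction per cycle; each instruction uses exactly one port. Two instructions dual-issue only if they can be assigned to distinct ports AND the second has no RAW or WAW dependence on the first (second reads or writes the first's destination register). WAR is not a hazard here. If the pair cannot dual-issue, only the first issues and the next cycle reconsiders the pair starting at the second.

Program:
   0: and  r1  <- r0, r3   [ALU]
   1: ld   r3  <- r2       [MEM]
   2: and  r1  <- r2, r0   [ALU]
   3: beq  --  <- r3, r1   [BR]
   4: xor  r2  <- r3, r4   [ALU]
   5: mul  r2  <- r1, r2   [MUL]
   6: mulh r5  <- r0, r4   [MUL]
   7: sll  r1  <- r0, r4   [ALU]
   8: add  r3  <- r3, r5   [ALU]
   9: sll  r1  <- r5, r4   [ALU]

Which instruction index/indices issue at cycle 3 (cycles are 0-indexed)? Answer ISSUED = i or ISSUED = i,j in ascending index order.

[0] i0+i1  and+ld  -- pair
[1] i2  and  -- RAW r1
[2] i3+i4  beq+xor  -- pair
[3] i5  mul  -- no-port MUL/MUL
[4] i6+i7  mulh+sll  -- pair
[5] i8+i9  add+sll  -- pair

ISSUED = 5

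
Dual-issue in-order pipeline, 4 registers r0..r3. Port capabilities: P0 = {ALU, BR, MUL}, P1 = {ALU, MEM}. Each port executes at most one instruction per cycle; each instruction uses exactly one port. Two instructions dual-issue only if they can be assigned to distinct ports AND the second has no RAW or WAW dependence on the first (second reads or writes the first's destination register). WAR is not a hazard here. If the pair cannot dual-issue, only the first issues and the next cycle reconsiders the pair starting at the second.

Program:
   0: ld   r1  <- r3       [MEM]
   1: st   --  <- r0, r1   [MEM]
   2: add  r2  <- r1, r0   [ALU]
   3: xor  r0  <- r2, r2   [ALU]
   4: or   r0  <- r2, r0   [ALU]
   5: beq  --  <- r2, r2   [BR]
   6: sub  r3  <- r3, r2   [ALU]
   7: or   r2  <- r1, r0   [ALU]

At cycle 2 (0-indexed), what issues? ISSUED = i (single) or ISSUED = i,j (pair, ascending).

[0] i0  ld  -- no-port MEM/MEM
[1] i1/i2  st add  -- 2-wide
[2] i3  xor  -- RAW+WAW r0
[3] i4/i5  or beq  -- 2-wide
[4] i6/i7  sub or  -- 2-wide

ISSUED = 3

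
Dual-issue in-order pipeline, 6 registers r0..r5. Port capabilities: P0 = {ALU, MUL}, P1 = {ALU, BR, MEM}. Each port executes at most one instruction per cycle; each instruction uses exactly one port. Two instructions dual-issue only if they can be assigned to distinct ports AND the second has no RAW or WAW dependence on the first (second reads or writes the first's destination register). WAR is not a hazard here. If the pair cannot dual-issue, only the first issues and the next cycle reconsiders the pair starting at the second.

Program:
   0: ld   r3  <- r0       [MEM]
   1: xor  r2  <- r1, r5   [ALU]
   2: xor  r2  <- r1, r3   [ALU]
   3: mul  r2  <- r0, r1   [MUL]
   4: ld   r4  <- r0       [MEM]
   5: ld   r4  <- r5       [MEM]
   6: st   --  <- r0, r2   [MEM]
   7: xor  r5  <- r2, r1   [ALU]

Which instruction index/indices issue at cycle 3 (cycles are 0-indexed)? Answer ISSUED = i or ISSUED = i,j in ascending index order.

ISSUED = 5

[0] i0&i1  ld xor  -- 2-wide
[1] i2  xor  -- WAW r2
[2] i3&i4  mul ld  -- 2-wide
[3] i5  ld  -- no-port MEM/MEM
[4] i6&i7  st xor  -- 2-wide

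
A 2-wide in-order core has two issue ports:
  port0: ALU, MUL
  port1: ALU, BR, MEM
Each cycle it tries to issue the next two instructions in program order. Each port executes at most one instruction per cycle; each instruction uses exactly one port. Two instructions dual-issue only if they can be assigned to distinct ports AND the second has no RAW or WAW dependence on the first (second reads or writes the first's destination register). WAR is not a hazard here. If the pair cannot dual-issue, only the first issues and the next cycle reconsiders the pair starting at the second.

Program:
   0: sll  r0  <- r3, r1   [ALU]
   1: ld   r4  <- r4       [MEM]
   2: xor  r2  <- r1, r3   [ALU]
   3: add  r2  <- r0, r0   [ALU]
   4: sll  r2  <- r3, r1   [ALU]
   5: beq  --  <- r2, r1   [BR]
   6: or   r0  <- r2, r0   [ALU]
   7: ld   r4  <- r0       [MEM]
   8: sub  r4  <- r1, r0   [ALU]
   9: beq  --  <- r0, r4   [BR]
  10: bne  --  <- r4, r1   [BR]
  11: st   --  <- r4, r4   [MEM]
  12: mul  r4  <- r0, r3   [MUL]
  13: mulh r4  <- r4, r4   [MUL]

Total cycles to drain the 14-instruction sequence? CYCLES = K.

CYCLES = 11

  cy0 -> i0&i1 (sll.ALU+ld.MEM) pair
  cy1 -> i2 (xor.ALU) WAW r2
  cy2 -> i3 (add.ALU) WAW r2
  cy3 -> i4 (sll.ALU) RAW r2
  cy4 -> i5&i6 (beq.BR+or.ALU) pair
  cy5 -> i7 (ld.MEM) WAW r4
  cy6 -> i8 (sub.ALU) RAW r4
  cy7 -> i9 (beq.BR) no-port BR/BR
  cy8 -> i10 (bne.BR) no-port BR/MEM
  cy9 -> i11&i12 (st.MEM+mul.MUL) pair
  cy10 -> i13 (mulh.MUL) tail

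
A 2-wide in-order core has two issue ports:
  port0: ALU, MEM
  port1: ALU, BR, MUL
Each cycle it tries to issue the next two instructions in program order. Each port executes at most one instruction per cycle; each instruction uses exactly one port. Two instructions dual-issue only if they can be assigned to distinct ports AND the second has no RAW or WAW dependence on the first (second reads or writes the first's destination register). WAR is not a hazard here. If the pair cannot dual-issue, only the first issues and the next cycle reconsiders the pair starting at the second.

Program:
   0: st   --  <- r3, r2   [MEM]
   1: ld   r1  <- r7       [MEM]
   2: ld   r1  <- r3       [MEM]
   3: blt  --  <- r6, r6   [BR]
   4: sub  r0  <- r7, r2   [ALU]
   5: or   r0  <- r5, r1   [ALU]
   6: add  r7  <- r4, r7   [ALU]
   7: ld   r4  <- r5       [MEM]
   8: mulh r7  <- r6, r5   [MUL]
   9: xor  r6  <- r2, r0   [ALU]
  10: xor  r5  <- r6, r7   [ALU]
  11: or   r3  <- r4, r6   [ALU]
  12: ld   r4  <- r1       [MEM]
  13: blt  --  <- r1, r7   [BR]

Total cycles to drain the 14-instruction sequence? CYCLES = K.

c0: i0 st.MEM  no-port MEM/MEM
c1: i1 ld.MEM  no-port MEM/MEM
c2: i2/i3 ld.MEM;blt.BR  pair
c3: i4 sub.ALU  WAW r0
c4: i5/i6 or.ALU;add.ALU  pair
c5: i7/i8 ld.MEM;mulh.MUL  pair
c6: i9 xor.ALU  RAW r6
c7: i10/i11 xor.ALU;or.ALU  pair
c8: i12/i13 ld.MEM;blt.BR  pair

CYCLES = 9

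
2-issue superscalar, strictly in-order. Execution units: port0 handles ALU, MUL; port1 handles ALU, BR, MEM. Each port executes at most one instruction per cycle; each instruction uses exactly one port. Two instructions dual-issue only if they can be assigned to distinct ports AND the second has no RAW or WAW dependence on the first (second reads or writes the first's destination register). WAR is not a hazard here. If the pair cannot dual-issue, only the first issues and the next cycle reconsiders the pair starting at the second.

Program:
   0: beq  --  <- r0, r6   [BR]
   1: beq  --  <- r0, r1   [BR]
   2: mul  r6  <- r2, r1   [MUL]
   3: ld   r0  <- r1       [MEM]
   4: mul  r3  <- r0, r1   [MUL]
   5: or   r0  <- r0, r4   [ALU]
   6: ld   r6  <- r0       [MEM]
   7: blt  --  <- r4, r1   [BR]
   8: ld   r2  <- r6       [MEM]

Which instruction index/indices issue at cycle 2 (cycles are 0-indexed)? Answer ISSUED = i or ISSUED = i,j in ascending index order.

0. beq @i0  | no-port BR/BR
1. beq;mul @i1&i2  | 2-wide
2. ld @i3  | RAW r0
3. mul;or @i4&i5  | 2-wide
4. ld @i6  | no-port MEM/BR
5. blt @i7  | no-port BR/MEM
6. ld @i8  | tail

ISSUED = 3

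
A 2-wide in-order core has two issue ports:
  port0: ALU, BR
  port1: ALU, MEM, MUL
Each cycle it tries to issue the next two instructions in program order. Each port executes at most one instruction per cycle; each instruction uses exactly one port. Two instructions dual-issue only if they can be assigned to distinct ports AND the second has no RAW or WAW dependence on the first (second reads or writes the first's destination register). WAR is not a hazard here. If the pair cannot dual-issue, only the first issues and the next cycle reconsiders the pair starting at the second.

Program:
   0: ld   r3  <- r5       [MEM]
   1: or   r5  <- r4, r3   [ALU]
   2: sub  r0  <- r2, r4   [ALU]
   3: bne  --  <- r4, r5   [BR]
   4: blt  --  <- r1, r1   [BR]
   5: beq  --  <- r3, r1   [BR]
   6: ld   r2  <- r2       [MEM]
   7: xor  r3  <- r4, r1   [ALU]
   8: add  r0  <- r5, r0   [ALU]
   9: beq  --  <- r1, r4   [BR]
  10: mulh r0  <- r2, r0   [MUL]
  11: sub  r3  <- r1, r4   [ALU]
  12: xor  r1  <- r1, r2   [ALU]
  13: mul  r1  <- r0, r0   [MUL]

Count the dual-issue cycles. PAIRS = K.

PAIRS = 5

t=0 i0:ld.MEM ; RAW r3
t=1 i1+i2:or.ALU;sub.ALU ; pair
t=2 i3:bne.BR ; no-port BR/BR
t=3 i4:blt.BR ; no-port BR/BR
t=4 i5+i6:beq.BR;ld.MEM ; pair
t=5 i7+i8:xor.ALU;add.ALU ; pair
t=6 i9+i10:beq.BR;mulh.MUL ; pair
t=7 i11+i12:sub.ALU;xor.ALU ; pair
t=8 i13:mul.MUL ; tail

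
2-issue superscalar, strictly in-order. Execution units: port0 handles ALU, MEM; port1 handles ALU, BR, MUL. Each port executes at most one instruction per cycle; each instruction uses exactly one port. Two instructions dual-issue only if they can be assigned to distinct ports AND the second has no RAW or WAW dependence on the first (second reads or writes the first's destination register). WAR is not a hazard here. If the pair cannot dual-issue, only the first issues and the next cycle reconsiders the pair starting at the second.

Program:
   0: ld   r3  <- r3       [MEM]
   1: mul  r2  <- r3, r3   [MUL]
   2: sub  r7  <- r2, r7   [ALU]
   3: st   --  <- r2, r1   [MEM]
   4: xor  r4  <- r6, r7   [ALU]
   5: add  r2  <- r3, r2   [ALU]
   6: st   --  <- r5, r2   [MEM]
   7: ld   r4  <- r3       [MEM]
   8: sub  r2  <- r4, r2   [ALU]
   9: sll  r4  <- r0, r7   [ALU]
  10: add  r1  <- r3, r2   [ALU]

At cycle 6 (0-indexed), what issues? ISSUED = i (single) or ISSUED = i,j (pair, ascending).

ISSUED = 8,9

c0: i0 ld  RAW r3
c1: i1 mul  RAW r2
c2: i2,i3 sub/st  dual
c3: i4,i5 xor/add  dual
c4: i6 st  no-port MEM/MEM
c5: i7 ld  RAW r4
c6: i8,i9 sub/sll  dual
c7: i10 add  tail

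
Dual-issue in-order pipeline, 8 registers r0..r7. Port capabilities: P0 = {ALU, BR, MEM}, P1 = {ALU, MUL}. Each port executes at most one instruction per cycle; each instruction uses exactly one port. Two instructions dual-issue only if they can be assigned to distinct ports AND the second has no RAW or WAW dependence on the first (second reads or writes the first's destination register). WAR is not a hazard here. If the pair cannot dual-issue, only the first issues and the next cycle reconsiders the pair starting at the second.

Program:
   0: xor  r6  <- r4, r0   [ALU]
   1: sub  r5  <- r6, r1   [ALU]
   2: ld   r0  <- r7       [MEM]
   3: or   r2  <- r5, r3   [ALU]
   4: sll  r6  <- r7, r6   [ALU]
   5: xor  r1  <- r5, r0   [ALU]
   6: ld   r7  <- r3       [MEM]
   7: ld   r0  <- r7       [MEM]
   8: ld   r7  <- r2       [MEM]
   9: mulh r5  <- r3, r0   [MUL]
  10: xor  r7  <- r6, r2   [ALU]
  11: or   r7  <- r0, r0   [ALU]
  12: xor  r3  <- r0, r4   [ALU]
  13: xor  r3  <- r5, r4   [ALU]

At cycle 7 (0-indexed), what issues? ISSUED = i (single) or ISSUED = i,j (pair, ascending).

[0] i0  xor.ALU  -- RAW r6
[1] i1&i2  sub.ALU/ld.MEM  -- pair
[2] i3&i4  or.ALU/sll.ALU  -- pair
[3] i5&i6  xor.ALU/ld.MEM  -- pair
[4] i7  ld.MEM  -- no-port MEM/MEM
[5] i8&i9  ld.MEM/mulh.MUL  -- pair
[6] i10  xor.ALU  -- WAW r7
[7] i11&i12  or.ALU/xor.ALU  -- pair
[8] i13  xor.ALU  -- tail

ISSUED = 11,12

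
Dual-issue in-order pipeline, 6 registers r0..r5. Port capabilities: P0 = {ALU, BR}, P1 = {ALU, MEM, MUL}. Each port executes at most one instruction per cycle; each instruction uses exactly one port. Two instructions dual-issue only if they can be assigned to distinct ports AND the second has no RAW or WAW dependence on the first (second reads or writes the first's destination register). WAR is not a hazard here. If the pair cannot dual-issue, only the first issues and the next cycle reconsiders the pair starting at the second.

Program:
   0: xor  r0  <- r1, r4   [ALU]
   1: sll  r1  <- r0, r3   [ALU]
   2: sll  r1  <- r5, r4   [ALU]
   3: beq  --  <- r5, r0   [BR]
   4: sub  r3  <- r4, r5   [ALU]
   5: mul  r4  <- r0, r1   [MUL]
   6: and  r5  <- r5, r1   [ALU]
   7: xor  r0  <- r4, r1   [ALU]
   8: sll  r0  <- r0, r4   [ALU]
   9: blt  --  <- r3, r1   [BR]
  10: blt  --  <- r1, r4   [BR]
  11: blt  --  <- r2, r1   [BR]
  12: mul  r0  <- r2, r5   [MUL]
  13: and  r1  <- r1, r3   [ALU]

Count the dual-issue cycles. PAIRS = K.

t=0 i0:xor ; RAW r0
t=1 i1:sll ; WAW r1
t=2 i2&i3:sll;beq ; 2-wide
t=3 i4&i5:sub;mul ; 2-wide
t=4 i6&i7:and;xor ; 2-wide
t=5 i8&i9:sll;blt ; 2-wide
t=6 i10:blt ; no-port BR/BR
t=7 i11&i12:blt;mul ; 2-wide
t=8 i13:and ; tail

PAIRS = 5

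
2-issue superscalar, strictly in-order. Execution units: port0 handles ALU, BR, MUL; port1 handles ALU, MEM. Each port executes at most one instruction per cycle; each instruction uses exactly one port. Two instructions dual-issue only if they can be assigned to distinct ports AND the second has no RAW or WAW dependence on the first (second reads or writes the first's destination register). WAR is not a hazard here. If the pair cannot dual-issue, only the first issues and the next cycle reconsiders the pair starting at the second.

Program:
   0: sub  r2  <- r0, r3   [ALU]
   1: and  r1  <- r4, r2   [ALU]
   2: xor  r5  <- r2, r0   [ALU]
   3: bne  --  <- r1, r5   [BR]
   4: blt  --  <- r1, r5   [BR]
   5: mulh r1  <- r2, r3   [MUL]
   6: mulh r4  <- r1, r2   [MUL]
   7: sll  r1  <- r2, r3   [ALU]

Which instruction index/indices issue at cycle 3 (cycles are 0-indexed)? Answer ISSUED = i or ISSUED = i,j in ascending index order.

#0 head=0: sub.ALU i0 RAW r2
#1 head=1: and.ALU;xor.ALU i1&i2 pair
#2 head=3: bne.BR i3 no-port BR/BR
#3 head=4: blt.BR i4 no-port BR/MUL
#4 head=5: mulh.MUL i5 no-port MUL/MUL
#5 head=6: mulh.MUL;sll.ALU i6&i7 pair

ISSUED = 4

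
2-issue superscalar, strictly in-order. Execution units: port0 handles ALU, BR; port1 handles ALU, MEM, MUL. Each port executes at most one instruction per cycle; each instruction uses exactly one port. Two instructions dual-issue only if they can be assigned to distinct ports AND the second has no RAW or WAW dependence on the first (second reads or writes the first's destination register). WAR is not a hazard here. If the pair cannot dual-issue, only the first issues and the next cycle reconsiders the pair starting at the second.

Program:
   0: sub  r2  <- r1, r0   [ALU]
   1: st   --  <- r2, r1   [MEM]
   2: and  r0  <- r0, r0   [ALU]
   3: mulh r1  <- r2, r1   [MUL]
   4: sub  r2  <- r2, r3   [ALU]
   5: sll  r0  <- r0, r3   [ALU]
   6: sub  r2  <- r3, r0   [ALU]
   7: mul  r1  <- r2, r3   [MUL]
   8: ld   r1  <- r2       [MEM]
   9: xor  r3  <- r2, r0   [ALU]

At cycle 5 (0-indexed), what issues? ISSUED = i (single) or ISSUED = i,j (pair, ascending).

#0 head=0: sub i0 RAW r2
#1 head=1: st;and i1+i2 2-wide
#2 head=3: mulh;sub i3+i4 2-wide
#3 head=5: sll i5 RAW r0
#4 head=6: sub i6 RAW r2
#5 head=7: mul i7 no-port MUL/MEM
#6 head=8: ld;xor i8+i9 2-wide

ISSUED = 7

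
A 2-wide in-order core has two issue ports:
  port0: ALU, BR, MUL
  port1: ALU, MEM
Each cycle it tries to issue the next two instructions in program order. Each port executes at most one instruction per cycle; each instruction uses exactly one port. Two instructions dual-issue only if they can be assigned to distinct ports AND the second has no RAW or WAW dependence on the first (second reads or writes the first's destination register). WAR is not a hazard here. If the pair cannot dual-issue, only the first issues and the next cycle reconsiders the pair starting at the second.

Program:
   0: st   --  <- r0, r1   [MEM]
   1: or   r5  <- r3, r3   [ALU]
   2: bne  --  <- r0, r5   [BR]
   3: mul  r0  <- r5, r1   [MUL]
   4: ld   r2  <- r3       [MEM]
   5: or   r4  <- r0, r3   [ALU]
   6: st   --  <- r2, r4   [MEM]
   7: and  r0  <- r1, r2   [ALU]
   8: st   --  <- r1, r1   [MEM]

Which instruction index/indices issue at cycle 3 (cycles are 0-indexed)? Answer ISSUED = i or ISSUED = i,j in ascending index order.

c0: i0,i1 st+or  dual
c1: i2 bne  no-port BR/MUL
c2: i3,i4 mul+ld  dual
c3: i5 or  RAW r4
c4: i6,i7 st+and  dual
c5: i8 st  tail

ISSUED = 5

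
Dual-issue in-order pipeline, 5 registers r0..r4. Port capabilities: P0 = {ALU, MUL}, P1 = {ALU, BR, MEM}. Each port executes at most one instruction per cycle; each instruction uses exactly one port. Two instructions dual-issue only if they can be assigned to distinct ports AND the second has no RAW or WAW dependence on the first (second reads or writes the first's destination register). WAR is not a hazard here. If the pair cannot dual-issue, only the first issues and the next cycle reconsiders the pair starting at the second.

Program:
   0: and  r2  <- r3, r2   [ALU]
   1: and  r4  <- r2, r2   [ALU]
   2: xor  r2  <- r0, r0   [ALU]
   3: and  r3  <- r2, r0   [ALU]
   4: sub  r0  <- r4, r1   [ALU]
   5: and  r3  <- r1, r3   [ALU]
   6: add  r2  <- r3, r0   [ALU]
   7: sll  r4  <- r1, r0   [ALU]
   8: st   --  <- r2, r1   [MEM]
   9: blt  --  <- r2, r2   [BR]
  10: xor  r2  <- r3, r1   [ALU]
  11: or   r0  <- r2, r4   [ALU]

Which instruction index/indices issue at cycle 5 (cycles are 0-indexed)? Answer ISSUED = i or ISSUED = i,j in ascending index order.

t=0 i0:and.ALU ; RAW r2
t=1 i1,i2:and.ALU+xor.ALU ; pair
t=2 i3,i4:and.ALU+sub.ALU ; pair
t=3 i5:and.ALU ; RAW r3
t=4 i6,i7:add.ALU+sll.ALU ; pair
t=5 i8:st.MEM ; no-port MEM/BR
t=6 i9,i10:blt.BR+xor.ALU ; pair
t=7 i11:or.ALU ; tail

ISSUED = 8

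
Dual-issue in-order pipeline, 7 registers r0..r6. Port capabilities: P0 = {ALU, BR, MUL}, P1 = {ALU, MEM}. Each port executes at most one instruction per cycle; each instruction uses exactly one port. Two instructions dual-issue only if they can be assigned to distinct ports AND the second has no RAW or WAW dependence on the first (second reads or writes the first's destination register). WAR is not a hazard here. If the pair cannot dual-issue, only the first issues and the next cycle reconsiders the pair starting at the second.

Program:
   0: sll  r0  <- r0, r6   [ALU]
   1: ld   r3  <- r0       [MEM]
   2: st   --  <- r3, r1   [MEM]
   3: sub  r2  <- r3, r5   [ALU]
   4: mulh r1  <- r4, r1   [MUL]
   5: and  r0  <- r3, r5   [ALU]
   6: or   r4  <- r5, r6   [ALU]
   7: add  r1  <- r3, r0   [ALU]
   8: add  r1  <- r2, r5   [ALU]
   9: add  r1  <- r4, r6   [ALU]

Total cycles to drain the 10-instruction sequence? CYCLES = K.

CYCLES = 7

0. sll.ALU @i0  | RAW r0
1. ld.MEM @i1  | no-port MEM/MEM
2. st.MEM/sub.ALU @i2/i3  | pair
3. mulh.MUL/and.ALU @i4/i5  | pair
4. or.ALU/add.ALU @i6/i7  | pair
5. add.ALU @i8  | WAW r1
6. add.ALU @i9  | tail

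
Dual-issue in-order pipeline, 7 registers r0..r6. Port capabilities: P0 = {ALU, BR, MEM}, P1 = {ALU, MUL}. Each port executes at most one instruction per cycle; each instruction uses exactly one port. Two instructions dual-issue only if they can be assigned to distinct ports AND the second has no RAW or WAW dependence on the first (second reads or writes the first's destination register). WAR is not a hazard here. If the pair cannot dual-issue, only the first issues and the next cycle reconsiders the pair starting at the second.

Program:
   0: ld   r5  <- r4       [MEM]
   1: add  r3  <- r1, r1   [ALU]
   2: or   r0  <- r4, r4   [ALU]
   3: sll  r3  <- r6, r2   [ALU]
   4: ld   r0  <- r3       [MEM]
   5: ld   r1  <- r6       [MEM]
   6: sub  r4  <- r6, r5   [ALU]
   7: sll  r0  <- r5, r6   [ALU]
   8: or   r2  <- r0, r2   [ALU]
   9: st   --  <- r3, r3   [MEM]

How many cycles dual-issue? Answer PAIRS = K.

c0: i0,i1 ld+add  dual
c1: i2,i3 or+sll  dual
c2: i4 ld  no-port MEM/MEM
c3: i5,i6 ld+sub  dual
c4: i7 sll  RAW r0
c5: i8,i9 or+st  dual

PAIRS = 4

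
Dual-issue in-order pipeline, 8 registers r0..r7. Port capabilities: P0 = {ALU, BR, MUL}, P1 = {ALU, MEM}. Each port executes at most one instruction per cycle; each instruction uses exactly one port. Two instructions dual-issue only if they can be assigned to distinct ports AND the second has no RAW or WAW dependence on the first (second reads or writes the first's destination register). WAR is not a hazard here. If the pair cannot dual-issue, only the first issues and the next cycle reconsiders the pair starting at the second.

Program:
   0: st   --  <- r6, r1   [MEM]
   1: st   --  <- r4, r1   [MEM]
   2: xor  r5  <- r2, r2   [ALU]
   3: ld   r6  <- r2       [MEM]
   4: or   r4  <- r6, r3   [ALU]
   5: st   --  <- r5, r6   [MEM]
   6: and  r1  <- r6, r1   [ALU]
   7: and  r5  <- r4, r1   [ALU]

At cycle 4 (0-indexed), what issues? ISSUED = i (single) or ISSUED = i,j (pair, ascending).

  cy0 -> i0 (st) no-port MEM/MEM
  cy1 -> i1,i2 (st xor) 2-wide
  cy2 -> i3 (ld) RAW r6
  cy3 -> i4,i5 (or st) 2-wide
  cy4 -> i6 (and) RAW r1
  cy5 -> i7 (and) tail

ISSUED = 6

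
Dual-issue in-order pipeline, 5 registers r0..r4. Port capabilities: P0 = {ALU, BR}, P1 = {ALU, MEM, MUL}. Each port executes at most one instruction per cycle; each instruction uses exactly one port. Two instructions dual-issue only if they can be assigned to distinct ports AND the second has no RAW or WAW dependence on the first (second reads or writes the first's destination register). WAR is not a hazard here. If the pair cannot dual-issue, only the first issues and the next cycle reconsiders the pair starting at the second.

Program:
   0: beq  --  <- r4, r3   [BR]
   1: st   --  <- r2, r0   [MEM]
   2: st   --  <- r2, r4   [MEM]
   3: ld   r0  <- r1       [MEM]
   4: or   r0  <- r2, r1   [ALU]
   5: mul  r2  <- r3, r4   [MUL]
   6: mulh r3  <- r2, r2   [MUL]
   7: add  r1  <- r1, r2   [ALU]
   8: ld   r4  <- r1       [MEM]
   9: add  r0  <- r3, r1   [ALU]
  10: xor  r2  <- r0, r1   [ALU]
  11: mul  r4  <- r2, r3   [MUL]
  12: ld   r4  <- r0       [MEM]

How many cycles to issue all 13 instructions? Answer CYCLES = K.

#0 head=0: beq.BR;st.MEM i0&i1 pair
#1 head=2: st.MEM i2 no-port MEM/MEM
#2 head=3: ld.MEM i3 WAW r0
#3 head=4: or.ALU;mul.MUL i4&i5 pair
#4 head=6: mulh.MUL;add.ALU i6&i7 pair
#5 head=8: ld.MEM;add.ALU i8&i9 pair
#6 head=10: xor.ALU i10 RAW r2
#7 head=11: mul.MUL i11 no-port MUL/MEM
#8 head=12: ld.MEM i12 tail

CYCLES = 9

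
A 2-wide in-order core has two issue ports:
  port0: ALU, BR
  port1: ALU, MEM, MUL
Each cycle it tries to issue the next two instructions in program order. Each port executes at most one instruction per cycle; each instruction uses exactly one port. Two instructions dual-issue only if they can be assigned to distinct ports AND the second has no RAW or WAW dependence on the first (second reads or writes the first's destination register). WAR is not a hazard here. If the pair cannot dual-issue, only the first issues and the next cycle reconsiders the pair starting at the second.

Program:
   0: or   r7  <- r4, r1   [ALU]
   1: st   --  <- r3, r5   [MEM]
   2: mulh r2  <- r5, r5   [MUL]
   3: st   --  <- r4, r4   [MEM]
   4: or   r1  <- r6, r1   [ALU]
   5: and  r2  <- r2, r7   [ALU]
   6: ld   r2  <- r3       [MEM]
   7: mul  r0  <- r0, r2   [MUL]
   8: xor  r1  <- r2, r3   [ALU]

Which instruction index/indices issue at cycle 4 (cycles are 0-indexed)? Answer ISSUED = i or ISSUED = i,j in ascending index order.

ISSUED = 6

#0 head=0: or.ALU+st.MEM i0&i1 dual
#1 head=2: mulh.MUL i2 no-port MUL/MEM
#2 head=3: st.MEM+or.ALU i3&i4 dual
#3 head=5: and.ALU i5 WAW r2
#4 head=6: ld.MEM i6 no-port MEM/MUL
#5 head=7: mul.MUL+xor.ALU i7&i8 dual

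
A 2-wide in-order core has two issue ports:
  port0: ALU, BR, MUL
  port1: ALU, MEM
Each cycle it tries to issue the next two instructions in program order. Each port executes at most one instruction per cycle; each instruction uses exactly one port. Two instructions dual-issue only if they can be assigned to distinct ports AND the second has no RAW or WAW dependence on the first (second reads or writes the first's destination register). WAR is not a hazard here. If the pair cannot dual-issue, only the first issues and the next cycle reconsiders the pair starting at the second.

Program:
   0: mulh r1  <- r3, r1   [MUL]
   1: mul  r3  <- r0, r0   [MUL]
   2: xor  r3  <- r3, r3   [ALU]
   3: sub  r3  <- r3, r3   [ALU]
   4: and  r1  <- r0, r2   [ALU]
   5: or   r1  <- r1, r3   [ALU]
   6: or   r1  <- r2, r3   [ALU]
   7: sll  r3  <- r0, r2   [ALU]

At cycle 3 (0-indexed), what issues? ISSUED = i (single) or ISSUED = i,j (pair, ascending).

ISSUED = 3,4

0. mulh @i0  | no-port MUL/MUL
1. mul @i1  | RAW+WAW r3
2. xor @i2  | RAW+WAW r3
3. sub and @i3/i4  | 2-wide
4. or @i5  | WAW r1
5. or sll @i6/i7  | 2-wide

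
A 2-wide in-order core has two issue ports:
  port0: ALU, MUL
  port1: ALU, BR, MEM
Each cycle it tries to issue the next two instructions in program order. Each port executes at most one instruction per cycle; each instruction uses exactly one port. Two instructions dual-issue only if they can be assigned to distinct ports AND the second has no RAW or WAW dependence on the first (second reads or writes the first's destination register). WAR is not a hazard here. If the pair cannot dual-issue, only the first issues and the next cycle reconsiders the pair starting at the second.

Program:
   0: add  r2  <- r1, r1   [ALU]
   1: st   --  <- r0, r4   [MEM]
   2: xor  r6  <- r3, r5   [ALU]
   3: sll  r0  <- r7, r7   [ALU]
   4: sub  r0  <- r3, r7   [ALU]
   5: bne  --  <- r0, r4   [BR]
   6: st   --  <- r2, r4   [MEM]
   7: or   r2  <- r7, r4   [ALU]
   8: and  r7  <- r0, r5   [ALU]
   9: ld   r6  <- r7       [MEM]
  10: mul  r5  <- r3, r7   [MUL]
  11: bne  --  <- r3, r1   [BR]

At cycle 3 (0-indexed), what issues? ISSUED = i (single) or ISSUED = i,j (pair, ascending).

[0] i0+i1  add st  -- pair
[1] i2+i3  xor sll  -- pair
[2] i4  sub  -- RAW r0
[3] i5  bne  -- no-port BR/MEM
[4] i6+i7  st or  -- pair
[5] i8  and  -- RAW r7
[6] i9+i10  ld mul  -- pair
[7] i11  bne  -- tail

ISSUED = 5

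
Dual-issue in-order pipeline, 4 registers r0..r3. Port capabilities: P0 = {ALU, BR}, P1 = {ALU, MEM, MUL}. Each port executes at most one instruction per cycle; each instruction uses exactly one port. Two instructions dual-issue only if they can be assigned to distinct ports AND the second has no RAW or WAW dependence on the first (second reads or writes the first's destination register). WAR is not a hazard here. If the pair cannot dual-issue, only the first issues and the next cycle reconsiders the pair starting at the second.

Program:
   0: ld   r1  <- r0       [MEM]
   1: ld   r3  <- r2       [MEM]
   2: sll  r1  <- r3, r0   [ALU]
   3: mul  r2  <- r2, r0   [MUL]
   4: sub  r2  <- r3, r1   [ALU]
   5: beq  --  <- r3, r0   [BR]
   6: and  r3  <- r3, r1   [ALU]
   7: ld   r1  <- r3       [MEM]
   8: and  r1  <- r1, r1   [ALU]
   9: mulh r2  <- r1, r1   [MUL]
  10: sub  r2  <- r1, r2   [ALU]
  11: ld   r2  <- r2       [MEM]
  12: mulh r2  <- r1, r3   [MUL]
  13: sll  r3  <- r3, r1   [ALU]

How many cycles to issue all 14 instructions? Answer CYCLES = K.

t=0 i0:ld ; no-port MEM/MEM
t=1 i1:ld ; RAW r3
t=2 i2/i3:sll mul ; pair
t=3 i4/i5:sub beq ; pair
t=4 i6:and ; RAW r3
t=5 i7:ld ; RAW+WAW r1
t=6 i8:and ; RAW r1
t=7 i9:mulh ; RAW+WAW r2
t=8 i10:sub ; RAW+WAW r2
t=9 i11:ld ; no-port MEM/MUL
t=10 i12/i13:mulh sll ; pair

CYCLES = 11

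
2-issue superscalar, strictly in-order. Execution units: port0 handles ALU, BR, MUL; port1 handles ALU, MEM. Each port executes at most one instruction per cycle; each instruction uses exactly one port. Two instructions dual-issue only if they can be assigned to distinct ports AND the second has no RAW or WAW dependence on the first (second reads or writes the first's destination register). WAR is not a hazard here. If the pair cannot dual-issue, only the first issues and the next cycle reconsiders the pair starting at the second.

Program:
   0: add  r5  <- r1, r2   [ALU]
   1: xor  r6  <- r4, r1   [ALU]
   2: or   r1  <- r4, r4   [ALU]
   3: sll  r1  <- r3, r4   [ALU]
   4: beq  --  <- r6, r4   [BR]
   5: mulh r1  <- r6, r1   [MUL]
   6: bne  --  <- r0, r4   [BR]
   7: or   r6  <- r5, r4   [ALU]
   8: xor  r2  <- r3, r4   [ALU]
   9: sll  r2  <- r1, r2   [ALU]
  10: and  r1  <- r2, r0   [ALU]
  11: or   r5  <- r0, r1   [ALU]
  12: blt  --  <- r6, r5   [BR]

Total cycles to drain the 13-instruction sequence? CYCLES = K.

CYCLES = 10

0. add;xor @i0&i1  | dual
1. or @i2  | WAW r1
2. sll;beq @i3&i4  | dual
3. mulh @i5  | no-port MUL/BR
4. bne;or @i6&i7  | dual
5. xor @i8  | RAW+WAW r2
6. sll @i9  | RAW r2
7. and @i10  | RAW r1
8. or @i11  | RAW r5
9. blt @i12  | tail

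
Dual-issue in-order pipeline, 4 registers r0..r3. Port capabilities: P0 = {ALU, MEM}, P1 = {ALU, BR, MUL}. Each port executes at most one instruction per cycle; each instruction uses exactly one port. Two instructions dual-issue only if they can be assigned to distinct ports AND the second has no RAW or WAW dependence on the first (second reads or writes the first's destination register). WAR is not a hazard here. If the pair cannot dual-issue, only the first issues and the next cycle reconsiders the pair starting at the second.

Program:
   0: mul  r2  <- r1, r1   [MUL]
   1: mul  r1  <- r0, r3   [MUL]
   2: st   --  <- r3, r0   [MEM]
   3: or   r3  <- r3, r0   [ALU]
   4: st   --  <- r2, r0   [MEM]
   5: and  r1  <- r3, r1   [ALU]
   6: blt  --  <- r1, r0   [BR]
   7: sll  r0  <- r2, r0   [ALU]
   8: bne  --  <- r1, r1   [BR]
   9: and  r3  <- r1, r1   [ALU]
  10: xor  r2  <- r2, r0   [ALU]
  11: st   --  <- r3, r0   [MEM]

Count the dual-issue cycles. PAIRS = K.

PAIRS = 5

#0 head=0: mul.MUL i0 no-port MUL/MUL
#1 head=1: mul.MUL;st.MEM i1&i2 pair
#2 head=3: or.ALU;st.MEM i3&i4 pair
#3 head=5: and.ALU i5 RAW r1
#4 head=6: blt.BR;sll.ALU i6&i7 pair
#5 head=8: bne.BR;and.ALU i8&i9 pair
#6 head=10: xor.ALU;st.MEM i10&i11 pair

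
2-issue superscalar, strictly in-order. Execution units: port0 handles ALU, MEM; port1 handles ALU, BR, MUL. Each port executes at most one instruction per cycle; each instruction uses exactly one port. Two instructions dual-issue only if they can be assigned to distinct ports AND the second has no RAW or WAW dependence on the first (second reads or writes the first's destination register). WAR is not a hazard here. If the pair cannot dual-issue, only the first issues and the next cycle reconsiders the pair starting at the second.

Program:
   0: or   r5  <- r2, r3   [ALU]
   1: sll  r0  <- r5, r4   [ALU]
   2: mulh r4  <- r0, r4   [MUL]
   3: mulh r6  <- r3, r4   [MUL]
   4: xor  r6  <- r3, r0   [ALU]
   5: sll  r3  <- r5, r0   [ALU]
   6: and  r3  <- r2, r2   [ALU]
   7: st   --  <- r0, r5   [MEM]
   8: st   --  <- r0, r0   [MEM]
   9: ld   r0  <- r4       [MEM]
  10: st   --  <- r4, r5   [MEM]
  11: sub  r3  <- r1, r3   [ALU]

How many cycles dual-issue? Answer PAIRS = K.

#0 head=0: or i0 RAW r5
#1 head=1: sll i1 RAW r0
#2 head=2: mulh i2 no-port MUL/MUL
#3 head=3: mulh i3 WAW r6
#4 head=4: xor sll i4,i5 2-wide
#5 head=6: and st i6,i7 2-wide
#6 head=8: st i8 no-port MEM/MEM
#7 head=9: ld i9 no-port MEM/MEM
#8 head=10: st sub i10,i11 2-wide

PAIRS = 3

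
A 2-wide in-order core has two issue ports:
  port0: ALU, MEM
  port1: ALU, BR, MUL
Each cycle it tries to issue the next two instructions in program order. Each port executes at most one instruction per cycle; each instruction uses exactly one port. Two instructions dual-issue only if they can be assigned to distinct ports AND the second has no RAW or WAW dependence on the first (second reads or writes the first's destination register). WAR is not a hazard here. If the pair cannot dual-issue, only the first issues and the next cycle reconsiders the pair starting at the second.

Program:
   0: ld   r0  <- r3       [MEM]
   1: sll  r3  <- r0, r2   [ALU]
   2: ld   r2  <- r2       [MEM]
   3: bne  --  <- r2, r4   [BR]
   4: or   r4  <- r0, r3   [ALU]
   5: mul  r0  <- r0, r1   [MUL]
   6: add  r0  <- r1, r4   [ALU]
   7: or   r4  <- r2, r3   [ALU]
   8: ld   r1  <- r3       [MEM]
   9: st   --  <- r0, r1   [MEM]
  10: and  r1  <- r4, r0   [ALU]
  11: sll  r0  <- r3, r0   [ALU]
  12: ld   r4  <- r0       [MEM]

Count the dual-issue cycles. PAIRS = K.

c0: i0 ld  RAW r0
c1: i1,i2 sll/ld  dual
c2: i3,i4 bne/or  dual
c3: i5 mul  WAW r0
c4: i6,i7 add/or  dual
c5: i8 ld  no-port MEM/MEM
c6: i9,i10 st/and  dual
c7: i11 sll  RAW r0
c8: i12 ld  tail

PAIRS = 4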